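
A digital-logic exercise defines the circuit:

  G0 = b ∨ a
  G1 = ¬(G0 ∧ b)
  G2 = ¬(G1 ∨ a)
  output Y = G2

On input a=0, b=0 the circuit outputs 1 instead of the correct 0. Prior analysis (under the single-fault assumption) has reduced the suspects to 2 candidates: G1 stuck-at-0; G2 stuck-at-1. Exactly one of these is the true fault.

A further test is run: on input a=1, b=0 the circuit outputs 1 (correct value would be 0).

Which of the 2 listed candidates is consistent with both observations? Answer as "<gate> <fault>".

G2 stuck-at-1

Evaluate each candidate on input a=1, b=0:
  G1 stuck-at-0: G0=1, G1=0 [stuck-at-0], G2=0 → 0 — eliminated
  G2 stuck-at-1: G0=1, G1=1, G2=1 [stuck-at-1] → 1 — matches
Only G2 stuck-at-1 reproduces the observed 1.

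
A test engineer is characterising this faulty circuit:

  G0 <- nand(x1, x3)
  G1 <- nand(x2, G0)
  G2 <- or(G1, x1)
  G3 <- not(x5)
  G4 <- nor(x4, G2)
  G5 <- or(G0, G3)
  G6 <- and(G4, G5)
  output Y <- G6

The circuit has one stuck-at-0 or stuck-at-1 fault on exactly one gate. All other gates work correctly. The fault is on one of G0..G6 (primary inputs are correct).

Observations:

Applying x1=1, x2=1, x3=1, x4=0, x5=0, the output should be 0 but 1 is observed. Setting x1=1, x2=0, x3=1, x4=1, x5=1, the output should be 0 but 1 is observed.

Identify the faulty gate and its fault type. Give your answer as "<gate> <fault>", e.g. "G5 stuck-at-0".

Fault-free values for test 1 (x1=1, x2=1, x3=1, x4=0, x5=0): G0=0, G1=1, G2=1, G3=1, G4=0, G5=1, G6=0, giving Y=0. Observed 1.
Test 1: faults giving observed 1 are {G2 stuck-at-0, G4 stuck-at-1, G6 stuck-at-1}.
Test 2 (x1=1, x2=0, x3=1, x4=1, x5=1): fault-free G0=0, G1=1, G2=1, G3=0, G4=0, G5=0, G6=0 → 0; observed 1. Eliminates G2 stuck-at-0, G4 stuck-at-1.
Only G6 stuck-at-1 is consistent with every test.

G6 stuck-at-1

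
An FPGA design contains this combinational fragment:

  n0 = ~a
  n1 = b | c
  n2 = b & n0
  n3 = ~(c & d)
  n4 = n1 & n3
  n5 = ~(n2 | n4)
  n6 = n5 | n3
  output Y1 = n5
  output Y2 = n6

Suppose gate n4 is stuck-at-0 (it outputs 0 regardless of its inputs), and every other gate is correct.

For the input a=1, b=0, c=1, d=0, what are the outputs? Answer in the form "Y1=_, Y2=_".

Y1=1, Y2=1

Propagate with n4 forced: n0=0, n1=1, n2=0, n3=1, n4=0 [stuck-at-0], n5=1, n6=1.
So the outputs are Y1=1, Y2=1. (Without the fault they would be Y1=0, Y2=1.)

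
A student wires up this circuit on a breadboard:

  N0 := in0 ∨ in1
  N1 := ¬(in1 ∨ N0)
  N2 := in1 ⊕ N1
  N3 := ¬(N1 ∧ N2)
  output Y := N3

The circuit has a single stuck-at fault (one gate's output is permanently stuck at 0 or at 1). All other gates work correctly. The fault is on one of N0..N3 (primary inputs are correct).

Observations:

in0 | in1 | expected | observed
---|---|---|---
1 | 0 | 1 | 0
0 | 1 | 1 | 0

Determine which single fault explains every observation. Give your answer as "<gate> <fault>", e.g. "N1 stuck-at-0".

N3 stuck-at-0

Fault-free values for test 1 (in0=1, in1=0): N0=1, N1=0, N2=0, N3=1, giving Y=1. Observed 0.
Test 1: faults giving observed 0 are {N0 stuck-at-0, N1 stuck-at-1, N3 stuck-at-0}.
Test 2 (in0=0, in1=1): fault-free N0=1, N1=0, N2=1, N3=1 → 1; observed 0. Eliminates N0 stuck-at-0, N1 stuck-at-1.
Only N3 stuck-at-0 is consistent with every test.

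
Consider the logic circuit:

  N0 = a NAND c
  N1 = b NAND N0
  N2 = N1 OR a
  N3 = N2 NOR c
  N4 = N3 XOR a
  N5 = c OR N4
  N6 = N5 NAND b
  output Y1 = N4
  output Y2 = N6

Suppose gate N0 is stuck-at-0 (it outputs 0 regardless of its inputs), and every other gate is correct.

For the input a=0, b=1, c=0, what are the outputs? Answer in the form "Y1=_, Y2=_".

Propagate with N0 forced: N0=0 [stuck-at-0], N1=1, N2=1, N3=0, N4=0, N5=0, N6=1.
So the outputs are Y1=0, Y2=1. (Without the fault they would be Y1=1, Y2=0.)

Y1=0, Y2=1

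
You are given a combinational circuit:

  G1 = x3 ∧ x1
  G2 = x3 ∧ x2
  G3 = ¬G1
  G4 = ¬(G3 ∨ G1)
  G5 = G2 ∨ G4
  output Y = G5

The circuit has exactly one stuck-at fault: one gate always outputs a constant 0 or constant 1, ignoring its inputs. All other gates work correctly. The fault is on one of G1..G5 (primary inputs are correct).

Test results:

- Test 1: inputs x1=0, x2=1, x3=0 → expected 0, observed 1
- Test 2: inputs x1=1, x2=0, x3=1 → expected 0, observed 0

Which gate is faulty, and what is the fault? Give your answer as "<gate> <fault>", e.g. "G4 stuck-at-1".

G3 stuck-at-0

Fault-free values for test 1 (x1=0, x2=1, x3=0): G1=0, G2=0, G3=1, G4=0, G5=0, giving Y=0. Observed 1.
Test 1: faults giving observed 1 are {G2 stuck-at-1, G3 stuck-at-0, G4 stuck-at-1, G5 stuck-at-1}.
Test 2 (x1=1, x2=0, x3=1): fault-free G1=1, G2=0, G3=0, G4=0, G5=0 → 0; observed 0. Eliminates G2 stuck-at-1, G4 stuck-at-1, G5 stuck-at-1.
Only G3 stuck-at-0 is consistent with every test.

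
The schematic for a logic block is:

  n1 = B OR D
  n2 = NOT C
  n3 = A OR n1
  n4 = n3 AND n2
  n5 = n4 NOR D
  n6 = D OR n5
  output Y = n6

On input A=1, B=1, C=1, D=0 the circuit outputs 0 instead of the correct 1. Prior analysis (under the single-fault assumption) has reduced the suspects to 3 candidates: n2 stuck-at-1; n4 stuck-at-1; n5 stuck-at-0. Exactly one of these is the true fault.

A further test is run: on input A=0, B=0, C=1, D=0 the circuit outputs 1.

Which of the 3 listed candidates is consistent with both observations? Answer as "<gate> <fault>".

Evaluate each candidate on input A=0, B=0, C=1, D=0:
  n2 stuck-at-1: n1=0, n2=1 [stuck-at-1], n3=0, n4=0, n5=1, n6=1 → 1 — matches
  n4 stuck-at-1: n1=0, n2=0, n3=0, n4=1 [stuck-at-1], n5=0, n6=0 → 0 — eliminated
  n5 stuck-at-0: n1=0, n2=0, n3=0, n4=0, n5=0 [stuck-at-0], n6=0 → 0 — eliminated
Only n2 stuck-at-1 reproduces the observed 1.

n2 stuck-at-1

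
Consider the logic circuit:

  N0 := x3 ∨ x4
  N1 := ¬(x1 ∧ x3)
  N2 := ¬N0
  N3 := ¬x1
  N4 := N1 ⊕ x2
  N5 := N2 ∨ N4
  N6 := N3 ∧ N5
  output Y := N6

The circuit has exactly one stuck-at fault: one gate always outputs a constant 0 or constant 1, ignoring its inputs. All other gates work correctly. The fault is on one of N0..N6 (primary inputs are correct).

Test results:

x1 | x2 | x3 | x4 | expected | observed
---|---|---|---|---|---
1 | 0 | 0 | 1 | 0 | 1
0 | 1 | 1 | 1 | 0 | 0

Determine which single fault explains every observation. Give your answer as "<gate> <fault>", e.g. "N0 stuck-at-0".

Fault-free values for test 1 (x1=1, x2=0, x3=0, x4=1): N0=1, N1=1, N2=0, N3=0, N4=1, N5=1, N6=0, giving Y=0. Observed 1.
Test 1: faults giving observed 1 are {N3 stuck-at-1, N6 stuck-at-1}.
Test 2 (x1=0, x2=1, x3=1, x4=1): fault-free N0=1, N1=1, N2=0, N3=1, N4=0, N5=0, N6=0 → 0; observed 0. Eliminates N6 stuck-at-1.
Only N3 stuck-at-1 is consistent with every test.

N3 stuck-at-1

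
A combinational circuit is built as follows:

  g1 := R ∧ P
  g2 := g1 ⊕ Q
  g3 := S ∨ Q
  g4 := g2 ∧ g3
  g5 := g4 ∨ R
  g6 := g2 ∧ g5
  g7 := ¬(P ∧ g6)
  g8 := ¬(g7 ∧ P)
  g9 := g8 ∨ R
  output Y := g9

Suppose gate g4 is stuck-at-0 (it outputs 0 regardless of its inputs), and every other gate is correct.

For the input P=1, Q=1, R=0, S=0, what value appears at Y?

Propagate with g4 forced: g1=0, g2=1, g3=1, g4=0 [stuck-at-0], g5=0, g6=0, g7=1, g8=0, g9=0.
So Y = 0. (Without the fault it would be 1.)

0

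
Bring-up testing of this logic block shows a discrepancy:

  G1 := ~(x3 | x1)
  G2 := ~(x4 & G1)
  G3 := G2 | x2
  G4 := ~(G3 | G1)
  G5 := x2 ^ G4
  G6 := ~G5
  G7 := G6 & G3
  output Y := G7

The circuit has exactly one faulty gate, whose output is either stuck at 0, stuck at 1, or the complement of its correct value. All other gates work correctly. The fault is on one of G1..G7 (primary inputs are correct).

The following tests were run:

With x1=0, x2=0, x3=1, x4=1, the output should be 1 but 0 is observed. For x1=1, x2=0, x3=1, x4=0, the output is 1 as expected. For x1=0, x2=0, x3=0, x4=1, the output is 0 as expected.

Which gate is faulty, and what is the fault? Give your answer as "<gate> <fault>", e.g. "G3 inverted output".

G1 stuck-at-1

Fault-free values for test 1 (x1=0, x2=0, x3=1, x4=1): G1=0, G2=1, G3=1, G4=0, G5=0, G6=1, G7=1, giving Y=1. Observed 0.
Test 1: faults giving observed 0 are {G1 stuck-at-1, G1 inverted output, G2 stuck-at-0, G2 inverted output, G3 stuck-at-0, G3 inverted output, G4 stuck-at-1, G4 inverted output, G5 stuck-at-1, G5 inverted output, G6 stuck-at-0, G6 inverted output, G7 stuck-at-0, G7 inverted output}.
Test 2 (x1=1, x2=0, x3=1, x4=0): fault-free G1=0, G2=1, G3=1, G4=0, G5=0, G6=1, G7=1 → 1; observed 1. Eliminates G2 stuck-at-0, G2 inverted output, G3 stuck-at-0, G3 inverted output, G4 stuck-at-1, G4 inverted output, G5 stuck-at-1, G5 inverted output, G6 stuck-at-0, G6 inverted output, G7 stuck-at-0, G7 inverted output.
Test 3 (x1=0, x2=0, x3=0, x4=1): fault-free G1=1, G2=0, G3=0, G4=0, G5=0, G6=1, G7=0 → 0; observed 0. Eliminates G1 inverted output.
Only G1 stuck-at-1 is consistent with every test.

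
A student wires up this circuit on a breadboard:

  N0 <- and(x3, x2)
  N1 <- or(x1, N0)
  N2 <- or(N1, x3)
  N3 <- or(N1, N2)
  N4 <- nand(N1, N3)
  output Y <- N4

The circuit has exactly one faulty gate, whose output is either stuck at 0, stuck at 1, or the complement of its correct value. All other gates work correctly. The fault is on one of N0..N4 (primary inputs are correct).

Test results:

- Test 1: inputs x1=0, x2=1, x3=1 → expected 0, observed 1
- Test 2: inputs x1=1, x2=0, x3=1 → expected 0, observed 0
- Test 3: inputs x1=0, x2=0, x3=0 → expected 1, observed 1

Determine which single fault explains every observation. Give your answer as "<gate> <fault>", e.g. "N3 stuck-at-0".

Fault-free values for test 1 (x1=0, x2=1, x3=1): N0=1, N1=1, N2=1, N3=1, N4=0, giving Y=0. Observed 1.
Test 1: faults giving observed 1 are {N0 stuck-at-0, N0 inverted output, N1 stuck-at-0, N1 inverted output, N3 stuck-at-0, N3 inverted output, N4 stuck-at-1, N4 inverted output}.
Test 2 (x1=1, x2=0, x3=1): fault-free N0=0, N1=1, N2=1, N3=1, N4=0 → 0; observed 0. Eliminates N1 stuck-at-0, N1 inverted output, N3 stuck-at-0, N3 inverted output, N4 stuck-at-1, N4 inverted output.
Test 3 (x1=0, x2=0, x3=0): fault-free N0=0, N1=0, N2=0, N3=0, N4=1 → 1; observed 1. Eliminates N0 inverted output.
Only N0 stuck-at-0 is consistent with every test.

N0 stuck-at-0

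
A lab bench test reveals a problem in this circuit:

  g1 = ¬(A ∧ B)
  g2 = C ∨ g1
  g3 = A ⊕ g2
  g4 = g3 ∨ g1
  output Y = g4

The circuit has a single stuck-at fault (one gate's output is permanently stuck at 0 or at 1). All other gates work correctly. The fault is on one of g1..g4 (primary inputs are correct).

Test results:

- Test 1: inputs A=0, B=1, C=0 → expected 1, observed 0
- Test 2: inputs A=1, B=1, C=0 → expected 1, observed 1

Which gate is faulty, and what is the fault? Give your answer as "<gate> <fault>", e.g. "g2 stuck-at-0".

Fault-free values for test 1 (A=0, B=1, C=0): g1=1, g2=1, g3=1, g4=1, giving Y=1. Observed 0.
Test 1: faults giving observed 0 are {g1 stuck-at-0, g4 stuck-at-0}.
Test 2 (A=1, B=1, C=0): fault-free g1=0, g2=0, g3=1, g4=1 → 1; observed 1. Eliminates g4 stuck-at-0.
Only g1 stuck-at-0 is consistent with every test.

g1 stuck-at-0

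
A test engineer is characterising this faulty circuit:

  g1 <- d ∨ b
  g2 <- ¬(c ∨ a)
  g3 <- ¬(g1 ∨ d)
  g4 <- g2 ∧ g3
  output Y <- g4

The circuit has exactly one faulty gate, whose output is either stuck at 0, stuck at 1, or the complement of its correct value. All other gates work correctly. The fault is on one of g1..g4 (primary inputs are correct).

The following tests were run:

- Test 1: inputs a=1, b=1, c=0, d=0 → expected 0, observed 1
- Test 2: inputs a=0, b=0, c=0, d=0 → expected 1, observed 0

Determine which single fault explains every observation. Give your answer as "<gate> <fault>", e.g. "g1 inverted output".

Fault-free values for test 1 (a=1, b=1, c=0, d=0): g1=1, g2=0, g3=0, g4=0, giving Y=0. Observed 1.
Test 1: faults giving observed 1 are {g4 stuck-at-1, g4 inverted output}.
Test 2 (a=0, b=0, c=0, d=0): fault-free g1=0, g2=1, g3=1, g4=1 → 1; observed 0. Eliminates g4 stuck-at-1.
Only g4 inverted output is consistent with every test.

g4 inverted output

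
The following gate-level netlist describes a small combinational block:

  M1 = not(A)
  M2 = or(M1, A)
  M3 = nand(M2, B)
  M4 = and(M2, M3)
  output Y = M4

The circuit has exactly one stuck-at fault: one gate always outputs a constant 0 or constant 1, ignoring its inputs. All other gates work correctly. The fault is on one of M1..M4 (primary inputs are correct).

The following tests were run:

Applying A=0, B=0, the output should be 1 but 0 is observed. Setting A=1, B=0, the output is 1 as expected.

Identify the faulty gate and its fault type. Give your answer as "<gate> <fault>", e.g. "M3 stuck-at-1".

Fault-free values for test 1 (A=0, B=0): M1=1, M2=1, M3=1, M4=1, giving Y=1. Observed 0.
Test 1: faults giving observed 0 are {M1 stuck-at-0, M2 stuck-at-0, M3 stuck-at-0, M4 stuck-at-0}.
Test 2 (A=1, B=0): fault-free M1=0, M2=1, M3=1, M4=1 → 1; observed 1. Eliminates M2 stuck-at-0, M3 stuck-at-0, M4 stuck-at-0.
Only M1 stuck-at-0 is consistent with every test.

M1 stuck-at-0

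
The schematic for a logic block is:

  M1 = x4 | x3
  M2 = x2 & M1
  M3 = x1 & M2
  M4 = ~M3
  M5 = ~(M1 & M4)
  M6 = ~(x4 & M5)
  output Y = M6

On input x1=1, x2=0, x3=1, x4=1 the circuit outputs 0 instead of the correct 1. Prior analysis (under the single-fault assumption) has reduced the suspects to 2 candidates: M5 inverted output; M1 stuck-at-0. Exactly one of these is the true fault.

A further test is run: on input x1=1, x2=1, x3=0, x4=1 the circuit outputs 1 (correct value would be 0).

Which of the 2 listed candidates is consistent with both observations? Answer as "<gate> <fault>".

Evaluate each candidate on input x1=1, x2=1, x3=0, x4=1:
  M5 inverted output: M1=1, M2=1, M3=1, M4=0, M5=0 [inverted output], M6=1 → 1 — matches
  M1 stuck-at-0: M1=0 [stuck-at-0], M2=0, M3=0, M4=1, M5=1, M6=0 → 0 — eliminated
Only M5 inverted output reproduces the observed 1.

M5 inverted output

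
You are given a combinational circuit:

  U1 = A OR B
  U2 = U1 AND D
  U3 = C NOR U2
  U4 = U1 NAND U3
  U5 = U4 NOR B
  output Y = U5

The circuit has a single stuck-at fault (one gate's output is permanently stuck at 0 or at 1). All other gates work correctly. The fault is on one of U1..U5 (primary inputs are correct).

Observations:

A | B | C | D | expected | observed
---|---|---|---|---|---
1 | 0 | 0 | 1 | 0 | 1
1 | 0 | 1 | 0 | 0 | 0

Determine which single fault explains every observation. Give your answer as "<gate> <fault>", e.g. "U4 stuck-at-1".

U2 stuck-at-0

Fault-free values for test 1 (A=1, B=0, C=0, D=1): U1=1, U2=1, U3=0, U4=1, U5=0, giving Y=0. Observed 1.
Test 1: faults giving observed 1 are {U2 stuck-at-0, U3 stuck-at-1, U4 stuck-at-0, U5 stuck-at-1}.
Test 2 (A=1, B=0, C=1, D=0): fault-free U1=1, U2=0, U3=0, U4=1, U5=0 → 0; observed 0. Eliminates U3 stuck-at-1, U4 stuck-at-0, U5 stuck-at-1.
Only U2 stuck-at-0 is consistent with every test.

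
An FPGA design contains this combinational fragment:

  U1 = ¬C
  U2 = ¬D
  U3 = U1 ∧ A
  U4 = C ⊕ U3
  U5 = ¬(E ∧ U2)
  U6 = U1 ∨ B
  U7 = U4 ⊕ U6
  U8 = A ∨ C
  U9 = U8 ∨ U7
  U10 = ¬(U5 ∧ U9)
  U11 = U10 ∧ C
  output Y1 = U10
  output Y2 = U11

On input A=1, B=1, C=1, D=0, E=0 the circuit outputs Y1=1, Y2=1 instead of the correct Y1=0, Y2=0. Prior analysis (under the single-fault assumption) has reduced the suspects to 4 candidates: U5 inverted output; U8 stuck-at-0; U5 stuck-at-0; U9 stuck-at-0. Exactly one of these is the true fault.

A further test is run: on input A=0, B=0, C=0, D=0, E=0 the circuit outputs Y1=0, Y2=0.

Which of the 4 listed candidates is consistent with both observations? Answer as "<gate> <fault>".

U8 stuck-at-0

Evaluate each candidate on input A=0, B=0, C=0, D=0, E=0:
  U5 inverted output: U1=1, U2=1, U3=0, U4=0, U5=0 [inverted output], U6=1, U7=1, U8=0, U9=1, U10=1, U11=0 → Y1=1, Y2=0 — eliminated
  U8 stuck-at-0: U1=1, U2=1, U3=0, U4=0, U5=1, U6=1, U7=1, U8=0 [stuck-at-0], U9=1, U10=0, U11=0 → Y1=0, Y2=0 — matches
  U5 stuck-at-0: U1=1, U2=1, U3=0, U4=0, U5=0 [stuck-at-0], U6=1, U7=1, U8=0, U9=1, U10=1, U11=0 → Y1=1, Y2=0 — eliminated
  U9 stuck-at-0: U1=1, U2=1, U3=0, U4=0, U5=1, U6=1, U7=1, U8=0, U9=0 [stuck-at-0], U10=1, U11=0 → Y1=1, Y2=0 — eliminated
Only U8 stuck-at-0 reproduces the observed Y1=0, Y2=0.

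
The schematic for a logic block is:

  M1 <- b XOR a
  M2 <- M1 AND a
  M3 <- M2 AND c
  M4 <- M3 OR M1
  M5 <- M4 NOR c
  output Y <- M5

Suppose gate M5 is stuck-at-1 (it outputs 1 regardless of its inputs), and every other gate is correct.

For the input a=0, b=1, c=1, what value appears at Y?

1

Propagate with M5 forced: M1=1, M2=0, M3=0, M4=1, M5=1 [stuck-at-1].
So Y = 1. (Without the fault it would be 0.)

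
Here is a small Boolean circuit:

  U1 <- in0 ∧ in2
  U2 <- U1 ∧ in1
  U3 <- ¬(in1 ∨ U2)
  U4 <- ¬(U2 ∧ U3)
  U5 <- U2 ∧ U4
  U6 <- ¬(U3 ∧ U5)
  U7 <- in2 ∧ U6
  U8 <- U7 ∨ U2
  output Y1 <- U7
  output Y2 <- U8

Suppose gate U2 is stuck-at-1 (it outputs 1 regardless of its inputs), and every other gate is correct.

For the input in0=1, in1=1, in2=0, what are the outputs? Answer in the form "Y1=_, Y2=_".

Propagate with U2 forced: U1=0, U2=1 [stuck-at-1], U3=0, U4=1, U5=1, U6=1, U7=0, U8=1.
So the outputs are Y1=0, Y2=1. (Without the fault they would be Y1=0, Y2=0.)

Y1=0, Y2=1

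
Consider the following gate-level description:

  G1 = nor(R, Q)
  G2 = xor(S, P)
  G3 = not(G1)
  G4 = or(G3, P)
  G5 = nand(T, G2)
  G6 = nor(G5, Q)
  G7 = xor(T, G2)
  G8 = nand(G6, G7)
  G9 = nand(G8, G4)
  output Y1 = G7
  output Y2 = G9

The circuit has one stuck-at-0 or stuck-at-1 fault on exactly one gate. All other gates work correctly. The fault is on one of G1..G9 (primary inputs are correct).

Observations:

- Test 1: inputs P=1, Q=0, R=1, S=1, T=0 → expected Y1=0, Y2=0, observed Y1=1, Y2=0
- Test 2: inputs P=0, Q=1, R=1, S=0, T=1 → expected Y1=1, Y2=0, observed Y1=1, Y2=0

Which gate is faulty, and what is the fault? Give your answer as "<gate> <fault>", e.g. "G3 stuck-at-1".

Fault-free values for test 1 (P=1, Q=0, R=1, S=1, T=0): G1=0, G2=0, G3=1, G4=1, G5=1, G6=0, G7=0, G8=1, G9=0, giving Y1=0, Y2=0. Observed Y1=1, Y2=0.
Test 1: faults giving observed Y1=1, Y2=0 are {G2 stuck-at-1, G7 stuck-at-1}.
Test 2 (P=0, Q=1, R=1, S=0, T=1): fault-free G1=0, G2=0, G3=1, G4=1, G5=1, G6=0, G7=1, G8=1, G9=0 → Y1=1, Y2=0; observed Y1=1, Y2=0. Eliminates G2 stuck-at-1.
Only G7 stuck-at-1 is consistent with every test.

G7 stuck-at-1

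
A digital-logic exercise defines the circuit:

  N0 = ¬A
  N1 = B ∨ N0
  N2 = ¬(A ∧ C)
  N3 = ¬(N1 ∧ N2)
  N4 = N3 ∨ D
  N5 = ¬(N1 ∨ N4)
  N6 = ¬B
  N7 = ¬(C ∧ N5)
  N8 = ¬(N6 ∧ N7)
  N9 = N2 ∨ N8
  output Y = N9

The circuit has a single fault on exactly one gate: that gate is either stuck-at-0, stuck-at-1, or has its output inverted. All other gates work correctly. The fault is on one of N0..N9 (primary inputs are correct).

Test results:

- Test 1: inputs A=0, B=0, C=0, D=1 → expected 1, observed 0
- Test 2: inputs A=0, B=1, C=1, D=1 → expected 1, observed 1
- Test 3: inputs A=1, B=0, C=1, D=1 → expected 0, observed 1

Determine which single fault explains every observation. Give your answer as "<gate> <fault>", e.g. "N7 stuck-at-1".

Fault-free values for test 1 (A=0, B=0, C=0, D=1): N0=1, N1=1, N2=1, N3=0, N4=1, N5=0, N6=1, N7=1, N8=0, N9=1, giving Y=1. Observed 0.
Test 1: faults giving observed 0 are {N2 stuck-at-0, N2 inverted output, N9 stuck-at-0, N9 inverted output}.
Test 2 (A=0, B=1, C=1, D=1): fault-free N0=1, N1=1, N2=1, N3=0, N4=1, N5=0, N6=0, N7=1, N8=1, N9=1 → 1; observed 1. Eliminates N9 stuck-at-0, N9 inverted output.
Test 3 (A=1, B=0, C=1, D=1): fault-free N0=0, N1=0, N2=0, N3=1, N4=1, N5=0, N6=1, N7=1, N8=0, N9=0 → 0; observed 1. Eliminates N2 stuck-at-0.
Only N2 inverted output is consistent with every test.

N2 inverted output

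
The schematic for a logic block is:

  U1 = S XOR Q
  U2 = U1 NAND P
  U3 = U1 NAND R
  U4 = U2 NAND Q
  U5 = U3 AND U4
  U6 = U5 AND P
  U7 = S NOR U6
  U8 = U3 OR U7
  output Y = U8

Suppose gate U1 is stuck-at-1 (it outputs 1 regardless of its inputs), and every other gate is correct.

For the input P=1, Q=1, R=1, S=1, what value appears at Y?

0

Propagate with U1 forced: U1=1 [stuck-at-1], U2=0, U3=0, U4=1, U5=0, U6=0, U7=0, U8=0.
So Y = 0. (Without the fault it would be 1.)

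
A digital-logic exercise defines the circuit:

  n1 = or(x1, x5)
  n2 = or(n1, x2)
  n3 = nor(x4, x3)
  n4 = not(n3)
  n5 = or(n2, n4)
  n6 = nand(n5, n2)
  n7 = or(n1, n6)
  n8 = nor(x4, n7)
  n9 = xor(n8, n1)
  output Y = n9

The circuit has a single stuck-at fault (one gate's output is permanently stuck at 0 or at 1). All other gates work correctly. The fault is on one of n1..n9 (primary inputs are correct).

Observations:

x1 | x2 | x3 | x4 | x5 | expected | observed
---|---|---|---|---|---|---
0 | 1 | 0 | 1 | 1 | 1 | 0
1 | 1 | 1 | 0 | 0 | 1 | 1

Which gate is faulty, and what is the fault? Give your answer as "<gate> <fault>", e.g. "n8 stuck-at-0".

n1 stuck-at-0

Fault-free values for test 1 (x1=0, x2=1, x3=0, x4=1, x5=1): n1=1, n2=1, n3=0, n4=1, n5=1, n6=0, n7=1, n8=0, n9=1, giving Y=1. Observed 0.
Test 1: faults giving observed 0 are {n1 stuck-at-0, n8 stuck-at-1, n9 stuck-at-0}.
Test 2 (x1=1, x2=1, x3=1, x4=0, x5=0): fault-free n1=1, n2=1, n3=0, n4=1, n5=1, n6=0, n7=1, n8=0, n9=1 → 1; observed 1. Eliminates n8 stuck-at-1, n9 stuck-at-0.
Only n1 stuck-at-0 is consistent with every test.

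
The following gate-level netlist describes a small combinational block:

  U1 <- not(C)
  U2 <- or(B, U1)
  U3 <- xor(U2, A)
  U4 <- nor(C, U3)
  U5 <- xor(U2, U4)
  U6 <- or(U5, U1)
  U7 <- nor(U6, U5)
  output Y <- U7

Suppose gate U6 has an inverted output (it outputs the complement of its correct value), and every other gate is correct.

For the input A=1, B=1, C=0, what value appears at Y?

Propagate with U6 forced: U1=1, U2=1, U3=0, U4=1, U5=0, U6=0 [inverted output], U7=1.
So Y = 1. (Without the fault it would be 0.)

1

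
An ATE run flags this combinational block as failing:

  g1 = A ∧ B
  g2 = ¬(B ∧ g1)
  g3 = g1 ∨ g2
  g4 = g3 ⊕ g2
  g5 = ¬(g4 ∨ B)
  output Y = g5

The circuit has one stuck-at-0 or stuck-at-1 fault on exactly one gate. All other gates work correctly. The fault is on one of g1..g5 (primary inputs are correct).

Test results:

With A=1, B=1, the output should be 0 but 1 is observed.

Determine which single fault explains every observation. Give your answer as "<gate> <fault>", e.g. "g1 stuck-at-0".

Fault-free values for test 1 (A=1, B=1): g1=1, g2=0, g3=1, g4=1, g5=0, giving Y=0. Observed 1.
Test 1: faults giving observed 1 are {g5 stuck-at-1}.
Only g5 stuck-at-1 is consistent with every test.

g5 stuck-at-1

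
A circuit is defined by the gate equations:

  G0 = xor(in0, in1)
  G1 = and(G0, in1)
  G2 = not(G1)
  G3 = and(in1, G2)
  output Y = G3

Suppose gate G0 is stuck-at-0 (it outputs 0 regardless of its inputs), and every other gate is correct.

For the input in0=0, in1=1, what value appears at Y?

1

Propagate with G0 forced: G0=0 [stuck-at-0], G1=0, G2=1, G3=1.
So Y = 1. (Without the fault it would be 0.)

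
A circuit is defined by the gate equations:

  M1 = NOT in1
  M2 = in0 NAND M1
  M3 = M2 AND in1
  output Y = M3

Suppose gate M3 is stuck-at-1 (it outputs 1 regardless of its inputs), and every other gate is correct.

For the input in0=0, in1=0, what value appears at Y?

1

Propagate with M3 forced: M1=1, M2=1, M3=1 [stuck-at-1].
So Y = 1. (Without the fault it would be 0.)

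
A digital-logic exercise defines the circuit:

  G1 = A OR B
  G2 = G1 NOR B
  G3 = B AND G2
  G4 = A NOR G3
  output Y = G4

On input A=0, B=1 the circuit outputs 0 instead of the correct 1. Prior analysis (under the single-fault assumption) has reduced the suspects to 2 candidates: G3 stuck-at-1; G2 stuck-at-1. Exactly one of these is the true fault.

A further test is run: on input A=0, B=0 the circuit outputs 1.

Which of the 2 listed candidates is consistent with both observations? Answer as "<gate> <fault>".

Evaluate each candidate on input A=0, B=0:
  G3 stuck-at-1: G1=0, G2=1, G3=1 [stuck-at-1], G4=0 → 0 — eliminated
  G2 stuck-at-1: G1=0, G2=1 [stuck-at-1], G3=0, G4=1 → 1 — matches
Only G2 stuck-at-1 reproduces the observed 1.

G2 stuck-at-1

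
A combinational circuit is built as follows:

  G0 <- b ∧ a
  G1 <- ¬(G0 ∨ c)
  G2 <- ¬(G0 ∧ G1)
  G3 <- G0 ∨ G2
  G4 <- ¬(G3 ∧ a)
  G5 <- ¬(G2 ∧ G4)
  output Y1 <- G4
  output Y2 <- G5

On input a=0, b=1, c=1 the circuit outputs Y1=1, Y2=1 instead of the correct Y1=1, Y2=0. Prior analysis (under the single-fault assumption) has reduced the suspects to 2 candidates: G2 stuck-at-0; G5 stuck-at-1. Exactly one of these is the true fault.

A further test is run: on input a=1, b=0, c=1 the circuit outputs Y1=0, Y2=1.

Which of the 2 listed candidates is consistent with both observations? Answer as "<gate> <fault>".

Evaluate each candidate on input a=1, b=0, c=1:
  G2 stuck-at-0: G0=0, G1=0, G2=0 [stuck-at-0], G3=0, G4=1, G5=1 → Y1=1, Y2=1 — eliminated
  G5 stuck-at-1: G0=0, G1=0, G2=1, G3=1, G4=0, G5=1 [stuck-at-1] → Y1=0, Y2=1 — matches
Only G5 stuck-at-1 reproduces the observed Y1=0, Y2=1.

G5 stuck-at-1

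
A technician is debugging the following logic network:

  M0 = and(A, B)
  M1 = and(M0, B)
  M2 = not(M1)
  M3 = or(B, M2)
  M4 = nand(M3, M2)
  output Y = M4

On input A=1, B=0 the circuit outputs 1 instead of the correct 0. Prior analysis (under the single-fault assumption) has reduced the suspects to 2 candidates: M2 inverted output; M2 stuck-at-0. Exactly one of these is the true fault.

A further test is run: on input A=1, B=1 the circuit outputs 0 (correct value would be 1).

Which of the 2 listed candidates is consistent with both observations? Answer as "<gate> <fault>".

M2 inverted output

Evaluate each candidate on input A=1, B=1:
  M2 inverted output: M0=1, M1=1, M2=1 [inverted output], M3=1, M4=0 → 0 — matches
  M2 stuck-at-0: M0=1, M1=1, M2=0 [stuck-at-0], M3=1, M4=1 → 1 — eliminated
Only M2 inverted output reproduces the observed 0.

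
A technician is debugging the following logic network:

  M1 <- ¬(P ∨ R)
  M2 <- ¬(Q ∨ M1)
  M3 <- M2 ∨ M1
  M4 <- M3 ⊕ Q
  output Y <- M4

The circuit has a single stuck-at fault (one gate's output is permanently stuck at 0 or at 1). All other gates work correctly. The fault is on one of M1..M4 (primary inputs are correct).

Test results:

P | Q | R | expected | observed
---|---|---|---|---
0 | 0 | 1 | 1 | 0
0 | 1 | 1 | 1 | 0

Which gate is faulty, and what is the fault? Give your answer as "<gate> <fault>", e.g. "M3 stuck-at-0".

Fault-free values for test 1 (P=0, Q=0, R=1): M1=0, M2=1, M3=1, M4=1, giving Y=1. Observed 0.
Test 1: faults giving observed 0 are {M2 stuck-at-0, M3 stuck-at-0, M4 stuck-at-0}.
Test 2 (P=0, Q=1, R=1): fault-free M1=0, M2=0, M3=0, M4=1 → 1; observed 0. Eliminates M2 stuck-at-0, M3 stuck-at-0.
Only M4 stuck-at-0 is consistent with every test.

M4 stuck-at-0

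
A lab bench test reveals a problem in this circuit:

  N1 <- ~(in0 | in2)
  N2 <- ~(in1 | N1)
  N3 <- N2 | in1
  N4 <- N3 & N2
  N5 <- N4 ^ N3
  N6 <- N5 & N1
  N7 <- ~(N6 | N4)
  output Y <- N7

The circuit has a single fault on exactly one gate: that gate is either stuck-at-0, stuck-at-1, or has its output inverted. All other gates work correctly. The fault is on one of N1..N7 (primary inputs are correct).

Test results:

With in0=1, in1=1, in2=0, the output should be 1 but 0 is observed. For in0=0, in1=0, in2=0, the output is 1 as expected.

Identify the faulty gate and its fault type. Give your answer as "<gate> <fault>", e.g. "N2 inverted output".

N1 stuck-at-1

Fault-free values for test 1 (in0=1, in1=1, in2=0): N1=0, N2=0, N3=1, N4=0, N5=1, N6=0, N7=1, giving Y=1. Observed 0.
Test 1: faults giving observed 0 are {N1 stuck-at-1, N1 inverted output, N2 stuck-at-1, N2 inverted output, N4 stuck-at-1, N4 inverted output, N6 stuck-at-1, N6 inverted output, N7 stuck-at-0, N7 inverted output}.
Test 2 (in0=0, in1=0, in2=0): fault-free N1=1, N2=0, N3=0, N4=0, N5=0, N6=0, N7=1 → 1; observed 1. Eliminates N1 inverted output, N2 stuck-at-1, N2 inverted output, N4 stuck-at-1, N4 inverted output, N6 stuck-at-1, N6 inverted output, N7 stuck-at-0, N7 inverted output.
Only N1 stuck-at-1 is consistent with every test.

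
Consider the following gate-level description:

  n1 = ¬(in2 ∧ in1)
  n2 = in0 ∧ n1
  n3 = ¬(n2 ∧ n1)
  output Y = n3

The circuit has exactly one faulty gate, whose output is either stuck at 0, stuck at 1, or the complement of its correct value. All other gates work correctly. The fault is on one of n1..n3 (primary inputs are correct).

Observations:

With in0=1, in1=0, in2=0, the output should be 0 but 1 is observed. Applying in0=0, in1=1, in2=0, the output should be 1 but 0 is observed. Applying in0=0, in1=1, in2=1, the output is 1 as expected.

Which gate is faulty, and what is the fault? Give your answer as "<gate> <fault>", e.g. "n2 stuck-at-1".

n2 inverted output

Fault-free values for test 1 (in0=1, in1=0, in2=0): n1=1, n2=1, n3=0, giving Y=0. Observed 1.
Test 1: faults giving observed 1 are {n1 stuck-at-0, n1 inverted output, n2 stuck-at-0, n2 inverted output, n3 stuck-at-1, n3 inverted output}.
Test 2 (in0=0, in1=1, in2=0): fault-free n1=1, n2=0, n3=1 → 1; observed 0. Eliminates n1 stuck-at-0, n1 inverted output, n2 stuck-at-0, n3 stuck-at-1.
Test 3 (in0=0, in1=1, in2=1): fault-free n1=0, n2=0, n3=1 → 1; observed 1. Eliminates n3 inverted output.
Only n2 inverted output is consistent with every test.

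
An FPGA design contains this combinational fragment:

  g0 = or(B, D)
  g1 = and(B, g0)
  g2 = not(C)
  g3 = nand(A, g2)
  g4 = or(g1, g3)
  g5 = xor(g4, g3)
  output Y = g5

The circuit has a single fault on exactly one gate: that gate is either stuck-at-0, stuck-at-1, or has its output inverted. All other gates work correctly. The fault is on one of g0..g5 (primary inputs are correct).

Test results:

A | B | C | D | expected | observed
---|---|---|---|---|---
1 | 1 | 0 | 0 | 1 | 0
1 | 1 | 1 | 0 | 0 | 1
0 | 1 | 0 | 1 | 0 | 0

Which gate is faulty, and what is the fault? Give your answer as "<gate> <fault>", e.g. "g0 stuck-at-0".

g2 inverted output

Fault-free values for test 1 (A=1, B=1, C=0, D=0): g0=1, g1=1, g2=1, g3=0, g4=1, g5=1, giving Y=1. Observed 0.
Test 1: faults giving observed 0 are {g0 stuck-at-0, g0 inverted output, g1 stuck-at-0, g1 inverted output, g2 stuck-at-0, g2 inverted output, g3 stuck-at-1, g3 inverted output, g4 stuck-at-0, g4 inverted output, g5 stuck-at-0, g5 inverted output}.
Test 2 (A=1, B=1, C=1, D=0): fault-free g0=1, g1=1, g2=0, g3=1, g4=1, g5=0 → 0; observed 1. Eliminates g0 stuck-at-0, g0 inverted output, g1 stuck-at-0, g1 inverted output, g2 stuck-at-0, g3 stuck-at-1, g5 stuck-at-0.
Test 3 (A=0, B=1, C=0, D=1): fault-free g0=1, g1=1, g2=1, g3=1, g4=1, g5=0 → 0; observed 0. Eliminates g3 inverted output, g4 stuck-at-0, g4 inverted output, g5 inverted output.
Only g2 inverted output is consistent with every test.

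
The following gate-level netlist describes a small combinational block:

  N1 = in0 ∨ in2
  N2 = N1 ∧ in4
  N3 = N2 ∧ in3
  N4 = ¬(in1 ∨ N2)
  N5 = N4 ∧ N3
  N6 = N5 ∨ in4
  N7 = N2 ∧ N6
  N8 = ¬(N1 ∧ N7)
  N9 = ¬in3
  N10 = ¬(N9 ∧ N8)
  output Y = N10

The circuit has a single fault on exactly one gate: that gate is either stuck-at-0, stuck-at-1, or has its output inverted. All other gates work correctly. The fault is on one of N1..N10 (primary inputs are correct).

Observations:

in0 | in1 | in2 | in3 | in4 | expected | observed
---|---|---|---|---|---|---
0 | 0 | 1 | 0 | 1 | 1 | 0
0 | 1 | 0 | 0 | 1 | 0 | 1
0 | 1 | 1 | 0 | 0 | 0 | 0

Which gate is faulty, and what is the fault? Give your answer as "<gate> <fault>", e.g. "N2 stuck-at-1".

N1 inverted output

Fault-free values for test 1 (in0=0, in1=0, in2=1, in3=0, in4=1): N1=1, N2=1, N3=0, N4=0, N5=0, N6=1, N7=1, N8=0, N9=1, N10=1, giving Y=1. Observed 0.
Test 1: faults giving observed 0 are {N1 stuck-at-0, N1 inverted output, N2 stuck-at-0, N2 inverted output, N6 stuck-at-0, N6 inverted output, N7 stuck-at-0, N7 inverted output, N8 stuck-at-1, N8 inverted output, N10 stuck-at-0, N10 inverted output}.
Test 2 (in0=0, in1=1, in2=0, in3=0, in4=1): fault-free N1=0, N2=0, N3=0, N4=0, N5=0, N6=1, N7=0, N8=1, N9=1, N10=0 → 0; observed 1. Eliminates N1 stuck-at-0, N2 stuck-at-0, N2 inverted output, N6 stuck-at-0, N6 inverted output, N7 stuck-at-0, N7 inverted output, N8 stuck-at-1, N10 stuck-at-0.
Test 3 (in0=0, in1=1, in2=1, in3=0, in4=0): fault-free N1=1, N2=0, N3=0, N4=0, N5=0, N6=0, N7=0, N8=1, N9=1, N10=0 → 0; observed 0. Eliminates N8 inverted output, N10 inverted output.
Only N1 inverted output is consistent with every test.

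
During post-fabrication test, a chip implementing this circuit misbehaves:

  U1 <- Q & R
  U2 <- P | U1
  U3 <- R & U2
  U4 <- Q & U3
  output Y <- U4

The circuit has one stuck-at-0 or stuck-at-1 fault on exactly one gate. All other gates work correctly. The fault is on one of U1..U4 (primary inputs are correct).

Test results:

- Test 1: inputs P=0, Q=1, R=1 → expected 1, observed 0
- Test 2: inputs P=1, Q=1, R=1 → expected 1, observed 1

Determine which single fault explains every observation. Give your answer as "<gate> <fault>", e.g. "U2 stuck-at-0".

Fault-free values for test 1 (P=0, Q=1, R=1): U1=1, U2=1, U3=1, U4=1, giving Y=1. Observed 0.
Test 1: faults giving observed 0 are {U1 stuck-at-0, U2 stuck-at-0, U3 stuck-at-0, U4 stuck-at-0}.
Test 2 (P=1, Q=1, R=1): fault-free U1=1, U2=1, U3=1, U4=1 → 1; observed 1. Eliminates U2 stuck-at-0, U3 stuck-at-0, U4 stuck-at-0.
Only U1 stuck-at-0 is consistent with every test.

U1 stuck-at-0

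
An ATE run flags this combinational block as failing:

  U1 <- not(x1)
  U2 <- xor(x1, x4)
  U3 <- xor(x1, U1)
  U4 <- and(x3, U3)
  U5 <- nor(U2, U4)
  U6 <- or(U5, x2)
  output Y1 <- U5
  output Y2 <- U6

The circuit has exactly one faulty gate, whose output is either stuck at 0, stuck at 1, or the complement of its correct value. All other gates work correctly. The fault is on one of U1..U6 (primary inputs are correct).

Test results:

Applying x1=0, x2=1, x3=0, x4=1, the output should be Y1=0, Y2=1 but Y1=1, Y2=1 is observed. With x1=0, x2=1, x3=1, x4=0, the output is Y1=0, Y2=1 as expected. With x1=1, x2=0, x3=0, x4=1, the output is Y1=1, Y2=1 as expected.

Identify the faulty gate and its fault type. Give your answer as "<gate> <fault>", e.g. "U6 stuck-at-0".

Fault-free values for test 1 (x1=0, x2=1, x3=0, x4=1): U1=1, U2=1, U3=1, U4=0, U5=0, U6=1, giving Y1=0, Y2=1. Observed Y1=1, Y2=1.
Test 1: faults giving observed Y1=1, Y2=1 are {U2 stuck-at-0, U2 inverted output, U5 stuck-at-1, U5 inverted output}.
Test 2 (x1=0, x2=1, x3=1, x4=0): fault-free U1=1, U2=0, U3=1, U4=1, U5=0, U6=1 → Y1=0, Y2=1; observed Y1=0, Y2=1. Eliminates U5 stuck-at-1, U5 inverted output.
Test 3 (x1=1, x2=0, x3=0, x4=1): fault-free U1=0, U2=0, U3=1, U4=0, U5=1, U6=1 → Y1=1, Y2=1; observed Y1=1, Y2=1. Eliminates U2 inverted output.
Only U2 stuck-at-0 is consistent with every test.

U2 stuck-at-0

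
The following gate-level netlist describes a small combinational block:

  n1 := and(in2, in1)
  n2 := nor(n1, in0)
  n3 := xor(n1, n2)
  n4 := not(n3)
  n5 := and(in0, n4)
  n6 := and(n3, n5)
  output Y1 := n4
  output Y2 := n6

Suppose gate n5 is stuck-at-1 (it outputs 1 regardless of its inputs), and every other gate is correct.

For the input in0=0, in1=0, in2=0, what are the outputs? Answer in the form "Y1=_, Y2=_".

Y1=0, Y2=1

Propagate with n5 forced: n1=0, n2=1, n3=1, n4=0, n5=1 [stuck-at-1], n6=1.
So the outputs are Y1=0, Y2=1. (Without the fault they would be Y1=0, Y2=0.)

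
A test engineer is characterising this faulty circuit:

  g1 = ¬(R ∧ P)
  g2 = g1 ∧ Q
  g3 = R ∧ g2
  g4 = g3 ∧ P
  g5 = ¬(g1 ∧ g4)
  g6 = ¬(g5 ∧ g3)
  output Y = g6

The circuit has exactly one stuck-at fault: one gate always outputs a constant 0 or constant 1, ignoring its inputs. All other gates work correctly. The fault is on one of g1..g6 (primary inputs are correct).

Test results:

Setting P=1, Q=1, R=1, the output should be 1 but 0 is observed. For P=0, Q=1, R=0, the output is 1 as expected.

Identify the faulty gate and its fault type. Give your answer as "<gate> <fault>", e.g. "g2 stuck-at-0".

Fault-free values for test 1 (P=1, Q=1, R=1): g1=0, g2=0, g3=0, g4=0, g5=1, g6=1, giving Y=1. Observed 0.
Test 1: faults giving observed 0 are {g2 stuck-at-1, g3 stuck-at-1, g6 stuck-at-0}.
Test 2 (P=0, Q=1, R=0): fault-free g1=1, g2=1, g3=0, g4=0, g5=1, g6=1 → 1; observed 1. Eliminates g3 stuck-at-1, g6 stuck-at-0.
Only g2 stuck-at-1 is consistent with every test.

g2 stuck-at-1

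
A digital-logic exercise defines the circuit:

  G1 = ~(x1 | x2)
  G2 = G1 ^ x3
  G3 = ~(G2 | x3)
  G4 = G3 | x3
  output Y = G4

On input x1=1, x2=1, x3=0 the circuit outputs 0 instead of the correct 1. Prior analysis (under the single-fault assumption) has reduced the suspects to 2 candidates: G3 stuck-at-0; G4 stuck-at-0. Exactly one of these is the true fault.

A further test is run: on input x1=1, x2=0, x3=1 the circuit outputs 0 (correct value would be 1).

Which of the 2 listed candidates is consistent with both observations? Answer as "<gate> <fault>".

Evaluate each candidate on input x1=1, x2=0, x3=1:
  G3 stuck-at-0: G1=0, G2=1, G3=0 [stuck-at-0], G4=1 → 1 — eliminated
  G4 stuck-at-0: G1=0, G2=1, G3=0, G4=0 [stuck-at-0] → 0 — matches
Only G4 stuck-at-0 reproduces the observed 0.

G4 stuck-at-0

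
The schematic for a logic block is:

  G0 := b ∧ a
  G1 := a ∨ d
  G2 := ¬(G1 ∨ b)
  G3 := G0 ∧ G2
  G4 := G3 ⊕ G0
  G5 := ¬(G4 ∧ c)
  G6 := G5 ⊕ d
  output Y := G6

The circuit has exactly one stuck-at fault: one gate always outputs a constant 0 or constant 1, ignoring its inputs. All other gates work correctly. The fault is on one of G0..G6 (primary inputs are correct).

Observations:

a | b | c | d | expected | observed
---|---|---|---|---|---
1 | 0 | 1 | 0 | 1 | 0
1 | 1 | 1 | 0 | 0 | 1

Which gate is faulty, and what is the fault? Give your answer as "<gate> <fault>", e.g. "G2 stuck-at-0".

Fault-free values for test 1 (a=1, b=0, c=1, d=0): G0=0, G1=1, G2=0, G3=0, G4=0, G5=1, G6=1, giving Y=1. Observed 0.
Test 1: faults giving observed 0 are {G0 stuck-at-1, G3 stuck-at-1, G4 stuck-at-1, G5 stuck-at-0, G6 stuck-at-0}.
Test 2 (a=1, b=1, c=1, d=0): fault-free G0=1, G1=1, G2=0, G3=0, G4=1, G5=0, G6=0 → 0; observed 1. Eliminates G0 stuck-at-1, G4 stuck-at-1, G5 stuck-at-0, G6 stuck-at-0.
Only G3 stuck-at-1 is consistent with every test.

G3 stuck-at-1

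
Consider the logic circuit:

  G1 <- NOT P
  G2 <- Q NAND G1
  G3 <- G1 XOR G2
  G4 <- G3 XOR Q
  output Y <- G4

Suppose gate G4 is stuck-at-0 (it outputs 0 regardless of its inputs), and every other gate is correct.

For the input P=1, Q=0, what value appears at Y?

0

Propagate with G4 forced: G1=0, G2=1, G3=1, G4=0 [stuck-at-0].
So Y = 0. (Without the fault it would be 1.)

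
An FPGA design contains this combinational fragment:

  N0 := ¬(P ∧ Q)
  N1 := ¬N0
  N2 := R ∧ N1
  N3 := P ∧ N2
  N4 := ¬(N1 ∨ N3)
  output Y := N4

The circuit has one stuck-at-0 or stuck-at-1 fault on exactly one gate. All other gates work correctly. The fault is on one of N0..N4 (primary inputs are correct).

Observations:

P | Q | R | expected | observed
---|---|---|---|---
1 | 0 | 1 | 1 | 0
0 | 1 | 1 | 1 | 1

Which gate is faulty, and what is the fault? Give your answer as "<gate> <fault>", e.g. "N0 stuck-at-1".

Fault-free values for test 1 (P=1, Q=0, R=1): N0=1, N1=0, N2=0, N3=0, N4=1, giving Y=1. Observed 0.
Test 1: faults giving observed 0 are {N0 stuck-at-0, N1 stuck-at-1, N2 stuck-at-1, N3 stuck-at-1, N4 stuck-at-0}.
Test 2 (P=0, Q=1, R=1): fault-free N0=1, N1=0, N2=0, N3=0, N4=1 → 1; observed 1. Eliminates N0 stuck-at-0, N1 stuck-at-1, N3 stuck-at-1, N4 stuck-at-0.
Only N2 stuck-at-1 is consistent with every test.

N2 stuck-at-1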